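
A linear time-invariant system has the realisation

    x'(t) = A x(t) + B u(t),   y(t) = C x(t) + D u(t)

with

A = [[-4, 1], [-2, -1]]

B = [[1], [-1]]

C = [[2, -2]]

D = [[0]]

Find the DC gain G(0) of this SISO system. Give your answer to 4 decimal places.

G(0) = C(-A)^{-1}B + D = -C A^{-1} B + D.
det A = 6, so A^{-1} = (1/6)·adj(A) = [[-1/6, -1/6], [1/3, -2/3]]
A^{-1} B = [0, 1]^T
C A^{-1} B = -2
G(0) = D - C A^{-1} B = 0 - (-2) = 2

2.0000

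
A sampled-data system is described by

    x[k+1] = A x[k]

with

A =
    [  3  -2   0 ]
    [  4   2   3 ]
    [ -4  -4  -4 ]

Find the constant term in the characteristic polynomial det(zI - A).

Expand det(zI - A) for the 3×3 matrix.
p(z) = z^3 - z^2 + 6z - 4.
(Check: constant term = det(-A) = (-1)^3 det A = -4; coefficient of z^2 = -tr A = -1.)
The constant term is -4.

-4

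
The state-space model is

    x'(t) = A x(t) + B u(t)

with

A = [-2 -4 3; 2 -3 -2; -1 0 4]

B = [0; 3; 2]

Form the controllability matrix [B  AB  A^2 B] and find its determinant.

4952

AB = [[-6], [-13], [8]]
A^2B = [[88], [11], [38]]
Controllability matrix C = [B  AB  A^2B] = [[0, -6, 88], [3, -13, 11], [2, 8, 38]]
Expanding along the first row, det(C) = 0·((-13)·38 - 11·8) - (-6)·(3·38 - 11·2) + 88·(3·8 - (-13)·2) = 0·(-582) - (-6)·92 + 88·50 = 4952
Since det(C) ≠ 0, rank(C) = 3 and the system is completely controllable.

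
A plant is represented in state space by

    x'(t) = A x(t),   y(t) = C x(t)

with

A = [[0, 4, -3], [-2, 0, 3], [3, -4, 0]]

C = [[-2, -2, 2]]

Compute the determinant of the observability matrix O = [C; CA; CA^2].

-2232

CA = [[10, -16, 0]]
CA^2 = [[32, 40, -78]]
Observability matrix O = [C; CA; CA^2] = [[-2, -2, 2], [10, -16, 0], [32, 40, -78]]
Expanding along the first row, det(O) = (-2)·((-16)·(-78) - 0·40) - (-2)·(10·(-78) - 0·32) + 2·(10·40 - (-16)·32) = (-2)·1248 - (-2)·(-780) + 2·912 = -2232
Since det(O) ≠ 0, rank(O) = 3 and the system is completely observable.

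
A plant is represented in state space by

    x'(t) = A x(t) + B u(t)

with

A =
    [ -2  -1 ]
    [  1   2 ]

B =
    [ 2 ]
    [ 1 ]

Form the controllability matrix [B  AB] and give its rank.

2

AB = [[-5], [4]]
Controllability matrix C = [B  AB] = [[2, -5], [1, 4]]
det(C) = 2·4 - (-5)·1 = 8 - (-5) = 13 ≠ 0, so rank(C) = 2.
rank(C) = 2 = n, so the pair (A, B) is completely controllable.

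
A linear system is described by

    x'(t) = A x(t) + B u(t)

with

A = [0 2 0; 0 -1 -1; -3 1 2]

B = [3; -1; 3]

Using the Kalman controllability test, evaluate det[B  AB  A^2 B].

AB = [[-2], [-2], [-4]]
A^2B = [[-4], [6], [-4]]
Controllability matrix C = [B  AB  A^2B] = [[3, -2, -4], [-1, -2, 6], [3, -4, -4]]
Expanding along the first row, det(C) = 3·((-2)·(-4) - 6·(-4)) - (-2)·((-1)·(-4) - 6·3) + (-4)·((-1)·(-4) - (-2)·3) = 3·32 - (-2)·(-14) + (-4)·10 = 28
Since det(C) ≠ 0, rank(C) = 3 and the system is completely controllable.

28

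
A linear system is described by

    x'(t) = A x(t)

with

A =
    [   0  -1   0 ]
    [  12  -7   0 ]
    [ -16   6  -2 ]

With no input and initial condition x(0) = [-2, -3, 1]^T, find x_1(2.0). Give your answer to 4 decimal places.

det(sI - A) = s^3 - (tr A)s^2 + (M11 + M22 + M33)s - det A, where Mii is the 2×2 principal minor of A obtained by deleting row i and column i.
tr A = 0 + (-7) + (-2) = -9; M11 = (-7)·(-2) - 0·6 = 14 - 0 = 14; M22 = 0·(-2) - 0·(-16) = 0 - 0 = 0; M33 = 0·(-7) - (-1)·12 = 0 - (-12) = 12; sum of minors = 26.
det A = 0·((-7)·(-2) - 0·6) - (-1)·(12·(-2) - 0·(-16)) + 0·(12·6 - (-7)·(-16)) = 0·14 - (-1)·(-24) + 0·(-40) = -24.
So p(s) = det(sI - A) = s^3 + 9s^2 + 26s + 24.
Rational-root test: any integer root divides 24. Testing small divisors, s = -2 works: p(-2) = -8 + 36 + (-52) + 24 = 0, so (s + 2) is a factor.
Dividing, p(s) = (s + 2)(s^2 + 7s + 12).
Factor s^2 + 7s + 12: two numbers with sum -7 and product 12 are -3 and -4, so s^2 + 7s + 12 = (s + 3)(s + 4).
Hence p(s) = (s + 2) (s + 3) (s + 4), with roots -4, -3, -2.
The eigenvalues -4, -3, -2 are distinct and real, so A is diagonalisable and x(t) = e^{At} x(0) = V diag(e^{λ_i t}) V^{-1} x(0), where the columns of V are the eigenvectors.
λ = -4: A - (-4)I = [[4, -1, 0], [12, -3, 0], [-16, 6, 2]]. v must be orthogonal to every row; (row 1) × (row 3) = [-2, -8, 8], so take v_1 = [-1, -4, 4]^T.
λ = -3: A - (-3)I = [[3, -1, 0], [12, -4, 0], [-16, 6, 1]]. v must be orthogonal to every row; (row 1) × (row 3) = [-1, -3, 2], so take v_2 = [1, 3, -2]^T.
λ = -2: A - (-2)I = [[2, -1, 0], [12, -5, 0], [-16, 6, 0]]. v must be orthogonal to every row; (row 1) × (row 2) = [0, 0, 2], so take v_3 = [0, 0, 1]^T.
V = [v_1 v_2 v_3] = [[-1, 1, 0], [-4, 3, 0], [4, -2, 1]] has det V = 1, so V^{-1} = adj(V)/det V = [[3, -1, 0], [4, -1, 0], [-4, 2, 1]].
Modal coordinates z(0) = V^{-1} x(0): 3·(-2) + (-1)·(-3) + 0·1 = -3; 4·(-2) + (-1)·(-3) + 0·1 = -5; (-4)·(-2) + 2·(-3) + 1·1 = 3; so z(0) = [-3, -5, 3]^T.
x_1(t) = Σ_i (v_i)_1 · z_i(0) · e^{λ_i t} (row 1 of V times the modal terms).
x_1(2.0) = (-1)·(-3)·e^{-4·2.0} + 1·(-5)·e^{-3·2.0} + 0·3·e^{-2·2.0} = 3·0.000335 + (-5)·0.002479 + 0·0.018316 = -0.0114.

-0.0114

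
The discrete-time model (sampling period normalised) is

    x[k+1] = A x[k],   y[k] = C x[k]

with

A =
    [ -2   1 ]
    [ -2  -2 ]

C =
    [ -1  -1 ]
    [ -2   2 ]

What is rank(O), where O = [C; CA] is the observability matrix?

2

CA = [[4, 1], [0, -6]]
Observability matrix O = [C; CA] = [[-1, -1], [-2, 2], [4, 1], [0, -6]]
Take the 2×2 submatrix of O formed by rows 1, 2: [[-1, -1], [-2, 2]]. Its determinant is (-1)·2 - (-1)·(-2) = -2 - 2 = -4 ≠ 0.
So rank(O) ≥ 2; since O has 2 columns, rank(O) = 2.
rank(O) = 2 = n, so the pair (A, C) is completely observable.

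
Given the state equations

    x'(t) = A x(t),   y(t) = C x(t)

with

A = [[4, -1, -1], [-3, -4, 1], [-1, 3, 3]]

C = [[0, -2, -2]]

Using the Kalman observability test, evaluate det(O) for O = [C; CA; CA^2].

CA = [[8, 2, -8]]
CA^2 = [[34, -40, -30]]
Observability matrix O = [C; CA; CA^2] = [[0, -2, -2], [8, 2, -8], [34, -40, -30]]
Expanding along the first row, det(O) = 0·(2·(-30) - (-8)·(-40)) - (-2)·(8·(-30) - (-8)·34) + (-2)·(8·(-40) - 2·34) = 0·(-380) - (-2)·32 + (-2)·(-388) = 840
Since det(O) ≠ 0, rank(O) = 3 and the system is completely observable.

840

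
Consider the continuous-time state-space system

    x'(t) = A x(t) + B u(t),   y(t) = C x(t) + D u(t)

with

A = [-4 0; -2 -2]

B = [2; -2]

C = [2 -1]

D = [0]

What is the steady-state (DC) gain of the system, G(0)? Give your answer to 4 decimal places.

2.5000

G(0) = C(-A)^{-1}B + D = -C A^{-1} B + D.
det A = 8, so A^{-1} = (1/8)·adj(A) = [[-1/4, 0], [1/4, -1/2]]
A^{-1} B = [-1/2, 3/2]^T
C A^{-1} B = -5/2
G(0) = D - C A^{-1} B = 0 - (-5/2) = 5/2 ≈ 2.5000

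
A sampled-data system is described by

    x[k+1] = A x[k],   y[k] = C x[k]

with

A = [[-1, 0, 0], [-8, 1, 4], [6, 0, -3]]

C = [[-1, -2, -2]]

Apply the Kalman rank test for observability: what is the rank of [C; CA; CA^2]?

CA = [[5, -2, -2]]
CA^2 = [[-1, -2, -2]]
Observability matrix O = [C; CA; CA^2] = [[-1, -2, -2], [5, -2, -2], [-1, -2, -2]]
The columns c1, c2, c3 of O are linearly dependent: -c2 + c3 = 0 (check each entry), so rank(O) ≤ 2.
The 2×2 minor from rows 1, 2, columns 1, 2 is (-1)·(-2) - (-2)·5 = 2 - (-10) = 12 ≠ 0, so rank(O) = 2.
rank(O) = 2 < n = 3, so the pair (A, C) is not completely observable.

2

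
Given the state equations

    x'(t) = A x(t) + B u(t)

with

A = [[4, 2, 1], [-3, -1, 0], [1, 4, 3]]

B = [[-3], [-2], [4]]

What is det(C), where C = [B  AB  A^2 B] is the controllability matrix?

AB = [[-12], [11], [1]]
A^2B = [[-25], [25], [35]]
Controllability matrix C = [B  AB  A^2B] = [[-3, -12, -25], [-2, 11, 25], [4, 1, 35]]
Expanding along the first row, det(C) = (-3)·(11·35 - 25·1) - (-12)·((-2)·35 - 25·4) + (-25)·((-2)·1 - 11·4) = (-3)·360 - (-12)·(-170) + (-25)·(-46) = -1970
Since det(C) ≠ 0, rank(C) = 3 and the system is completely controllable.

-1970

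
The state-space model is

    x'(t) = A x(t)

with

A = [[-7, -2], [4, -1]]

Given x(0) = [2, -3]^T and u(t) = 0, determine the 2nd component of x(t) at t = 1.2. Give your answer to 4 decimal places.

det(sI - A) = s^2 - (tr A)s + det A, with tr A = (-7) + (-1) = -8 and det A = (-7)·(-1) - (-2)·4 = 7 - (-8) = 15.
So p(s) = det(sI - A) = s^2 + 8s + 15.
Factor s^2 + 8s + 15: two numbers with sum -8 and product 15 are -3 and -5, so s^2 + 8s + 15 = (s + 3)(s + 5).
Hence p(s) = (s + 3) (s + 5), with roots -5, -3.
The eigenvalues -5, -3 are distinct and real, so A is diagonalisable and x(t) = e^{At} x(0) = V diag(e^{λ_i t}) V^{-1} x(0), where the columns of V are the eigenvectors.
λ = -5: A - (-5)I = [[-2, -2], [4, 4]]. Row 1 gives (-2)·v1 + (-2)·v2 = 0, so take v_1 = [1, -1]^T.
λ = -3: A - (-3)I = [[-4, -2], [4, 2]]. Row 1 gives (-4)·v1 + (-2)·v2 = 0, so take v_2 = [1, -2]^T.
V = [v_1 v_2] = [[1, 1], [-1, -2]] has det V = -1, so V^{-1} = adj(V)/det V = [[2, 1], [-1, -1]].
Modal coordinates z(0) = V^{-1} x(0): 2·2 + 1·(-3) = 1; (-1)·2 + (-1)·(-3) = 1; so z(0) = [1, 1]^T.
x_2(t) = Σ_i (v_i)_2 · z_i(0) · e^{λ_i t} (row 2 of V times the modal terms).
x_2(1.2) = (-1)·1·e^{-5·1.2} + (-2)·1·e^{-3·1.2} = (-1)·0.002479 + (-2)·0.027324 = -0.0571.

-0.0571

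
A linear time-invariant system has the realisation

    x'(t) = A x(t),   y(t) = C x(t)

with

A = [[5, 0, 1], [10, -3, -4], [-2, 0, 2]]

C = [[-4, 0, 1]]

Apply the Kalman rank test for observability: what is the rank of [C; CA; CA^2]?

CA = [[-22, 0, -2]]
CA^2 = [[-106, 0, -26]]
Observability matrix O = [C; CA; CA^2] = [[-4, 0, 1], [-22, 0, -2], [-106, 0, -26]]
Column 2 of O is identically zero, so rank(O) ≤ 2.
The 2×2 minor from rows 1, 2, columns 1, 3 is (-4)·(-2) - 1·(-22) = 8 - (-22) = 30 ≠ 0, so rank(O) = 2.
rank(O) = 2 < n = 3, so the pair (A, C) is not completely observable.

2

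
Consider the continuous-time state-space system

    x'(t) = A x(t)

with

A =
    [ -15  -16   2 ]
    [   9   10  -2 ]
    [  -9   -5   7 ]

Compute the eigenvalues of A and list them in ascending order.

-6, 3, 5

det(sI - A) = s^3 - (tr A)s^2 + (M11 + M22 + M33)s - det A, where Mii is the 2×2 principal minor of A obtained by deleting row i and column i.
tr A = (-15) + 10 + 7 = 2; M11 = 10·7 - (-2)·(-5) = 70 - 10 = 60; M22 = (-15)·7 - 2·(-9) = -105 - (-18) = -87; M33 = (-15)·10 - (-16)·9 = -150 - (-144) = -6; sum of minors = -33.
det A = (-15)·(10·7 - (-2)·(-5)) - (-16)·(9·7 - (-2)·(-9)) + 2·(9·(-5) - 10·(-9)) = (-15)·60 - (-16)·45 + 2·45 = -90.
So p(s) = det(sI - A) = s^3 - 2s^2 - 33s + 90.
Rational-root test: any integer root divides 90. Testing small divisors, s = 3 works: p(3) = 27 + (-18) + (-99) + 90 = 0, so (s - 3) is a factor.
Dividing, p(s) = (s - 3)(s^2 + s - 30).
Factor s^2 + s - 30: two numbers with sum -1 and product -30 are 5 and -6, so s^2 + s - 30 = (s - 5)(s + 6).
Hence p(s) = (s - 5) (s - 3) (s + 6), with roots -6, 3, 5.
At least one eigenvalue has non-negative real part, so the system is not asymptotically stable.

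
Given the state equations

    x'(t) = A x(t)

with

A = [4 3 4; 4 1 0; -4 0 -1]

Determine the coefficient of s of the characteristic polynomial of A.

Expand det(sI - A) for the 3×3 matrix.
p(s) = s^3 - 4s^2 + 3s - 24.
(Check: constant term = det(-A) = (-1)^3 det A = -24; coefficient of s^2 = -tr A = -4.)
The coefficient of s is 3.

3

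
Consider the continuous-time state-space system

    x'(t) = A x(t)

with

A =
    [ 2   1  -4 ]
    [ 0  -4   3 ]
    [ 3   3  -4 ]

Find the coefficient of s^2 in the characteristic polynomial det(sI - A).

6

Expand det(sI - A) for the 3×3 matrix.
p(s) = s^3 + 6s^2 + 3s + 25.
(Check: constant term = det(-A) = (-1)^3 det A = 25; coefficient of s^2 = -tr A = 6.)
The coefficient of s^2 is 6.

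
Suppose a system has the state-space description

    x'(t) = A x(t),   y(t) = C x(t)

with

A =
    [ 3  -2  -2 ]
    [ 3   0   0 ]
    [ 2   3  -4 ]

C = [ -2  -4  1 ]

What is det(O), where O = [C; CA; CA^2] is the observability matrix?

CA = [[-16, 7, 0]]
CA^2 = [[-27, 32, 32]]
Observability matrix O = [C; CA; CA^2] = [[-2, -4, 1], [-16, 7, 0], [-27, 32, 32]]
Expanding along the first row, det(O) = (-2)·(7·32 - 0·32) - (-4)·((-16)·32 - 0·(-27)) + 1·((-16)·32 - 7·(-27)) = (-2)·224 - (-4)·(-512) + 1·(-323) = -2819
Since det(O) ≠ 0, rank(O) = 3 and the system is completely observable.

-2819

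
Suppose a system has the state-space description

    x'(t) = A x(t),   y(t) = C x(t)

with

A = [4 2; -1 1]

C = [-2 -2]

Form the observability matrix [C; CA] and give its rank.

CA = [[-6, -6]]
Observability matrix O = [C; CA] = [[-2, -2], [-6, -6]]
Every row of O is a scalar multiple of row 1 = [-2, -2] (multipliers 1, 3), so the rows span a one-dimensional space.
O ≠ 0, hence rank(O) = 1.
rank(O) = 1 < n = 2, so the pair (A, C) is not completely observable.

1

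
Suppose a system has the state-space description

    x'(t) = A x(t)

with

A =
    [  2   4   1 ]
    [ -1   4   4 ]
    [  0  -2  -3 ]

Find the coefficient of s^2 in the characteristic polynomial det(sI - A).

Expand det(sI - A) for the 3×3 matrix.
p(s) = s^3 - 3s^2 + 2s + 18.
(Check: constant term = det(-A) = (-1)^3 det A = 18; coefficient of s^2 = -tr A = -3.)
The coefficient of s^2 is -3.

-3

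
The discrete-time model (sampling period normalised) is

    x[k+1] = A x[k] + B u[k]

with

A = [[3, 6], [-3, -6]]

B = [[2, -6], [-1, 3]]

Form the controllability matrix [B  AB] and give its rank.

AB = [[0, 0], [0, 0]]
Controllability matrix C = [B  AB] = [[2, -6, 0, 0], [-1, 3, 0, 0]]
Every column of C is a scalar multiple of column 1 = [2, -1] (multipliers 1, -3, 0, 0), so the columns span a one-dimensional space.
C ≠ 0, hence rank(C) = 1.
rank(C) = 1 < n = 2, so the pair (A, B) is not completely controllable.

1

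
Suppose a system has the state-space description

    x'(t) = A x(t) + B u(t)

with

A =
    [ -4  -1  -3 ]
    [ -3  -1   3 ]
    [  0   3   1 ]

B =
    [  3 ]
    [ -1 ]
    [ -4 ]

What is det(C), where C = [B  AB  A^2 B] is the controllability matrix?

1184

AB = [[1], [-20], [-7]]
A^2B = [[37], [-4], [-67]]
Controllability matrix C = [B  AB  A^2B] = [[3, 1, 37], [-1, -20, -4], [-4, -7, -67]]
Expanding along the first row, det(C) = 3·((-20)·(-67) - (-4)·(-7)) - 1·((-1)·(-67) - (-4)·(-4)) + 37·((-1)·(-7) - (-20)·(-4)) = 3·1312 - 1·51 + 37·(-73) = 1184
Since det(C) ≠ 0, rank(C) = 3 and the system is completely controllable.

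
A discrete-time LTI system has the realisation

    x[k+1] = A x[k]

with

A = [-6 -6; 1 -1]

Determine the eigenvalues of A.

-4, -3

det(zI - A) = z^2 - (tr A)z + det A, with tr A = (-6) + (-1) = -7 and det A = (-6)·(-1) - (-6)·1 = 6 - (-6) = 12.
So p(z) = det(zI - A) = z^2 + 7z + 12.
Factor z^2 + 7z + 12: two numbers with sum -7 and product 12 are -3 and -4, so z^2 + 7z + 12 = (z + 3)(z + 4).
Hence p(z) = (z + 3) (z + 4), with roots -4, -3.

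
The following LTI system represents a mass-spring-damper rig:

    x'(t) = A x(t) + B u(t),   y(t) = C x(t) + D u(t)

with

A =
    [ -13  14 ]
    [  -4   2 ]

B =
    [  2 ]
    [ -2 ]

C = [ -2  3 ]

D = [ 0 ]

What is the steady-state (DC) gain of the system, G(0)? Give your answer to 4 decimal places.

G(0) = C(-A)^{-1}B + D = -C A^{-1} B + D.
det A = 30, so A^{-1} = (1/30)·adj(A) = [[1/15, -7/15], [2/15, -13/30]]
A^{-1} B = [16/15, 17/15]^T
C A^{-1} B = 19/15
G(0) = D - C A^{-1} B = 0 - (19/15) = -19/15 ≈ -1.2667

-1.2667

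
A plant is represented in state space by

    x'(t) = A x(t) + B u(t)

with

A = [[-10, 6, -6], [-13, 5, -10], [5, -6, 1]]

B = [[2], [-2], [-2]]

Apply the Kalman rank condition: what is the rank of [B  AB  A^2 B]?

2

AB = [[-20], [-16], [20]]
A^2B = [[-16], [-20], [16]]
Controllability matrix C = [B  AB  A^2B] = [[2, -20, -16], [-2, -16, -20], [-2, 20, 16]]
The rows r1, r2, r3 of C are linearly dependent: r1 + r3 = 0 (check each entry), so rank(C) ≤ 2.
The 2×2 minor from rows 1, 2, columns 1, 2 is 2·(-16) - (-20)·(-2) = -32 - 40 = -72 ≠ 0, so rank(C) = 2.
rank(C) = 2 < n = 3, so the pair (A, B) is not completely controllable.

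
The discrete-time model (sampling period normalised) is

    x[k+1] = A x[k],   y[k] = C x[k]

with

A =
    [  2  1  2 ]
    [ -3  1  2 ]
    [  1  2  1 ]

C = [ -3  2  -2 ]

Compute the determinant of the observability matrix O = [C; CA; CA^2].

CA = [[-14, -5, -4]]
CA^2 = [[-17, -27, -42]]
Observability matrix O = [C; CA; CA^2] = [[-3, 2, -2], [-14, -5, -4], [-17, -27, -42]]
Expanding along the first row, det(O) = (-3)·((-5)·(-42) - (-4)·(-27)) - 2·((-14)·(-42) - (-4)·(-17)) + (-2)·((-14)·(-27) - (-5)·(-17)) = (-3)·102 - 2·520 + (-2)·293 = -1932
Since det(O) ≠ 0, rank(O) = 3 and the system is completely observable.

-1932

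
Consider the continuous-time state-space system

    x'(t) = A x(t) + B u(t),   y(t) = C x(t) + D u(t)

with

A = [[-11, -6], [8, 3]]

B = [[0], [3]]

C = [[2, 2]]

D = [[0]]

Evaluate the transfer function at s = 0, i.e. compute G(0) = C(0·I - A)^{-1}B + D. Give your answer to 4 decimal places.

2.0000

G(0) = C(-A)^{-1}B + D = -C A^{-1} B + D.
det A = 15, so A^{-1} = (1/15)·adj(A) = [[1/5, 2/5], [-8/15, -11/15]]
A^{-1} B = [6/5, -11/5]^T
C A^{-1} B = -2
G(0) = D - C A^{-1} B = 0 - (-2) = 2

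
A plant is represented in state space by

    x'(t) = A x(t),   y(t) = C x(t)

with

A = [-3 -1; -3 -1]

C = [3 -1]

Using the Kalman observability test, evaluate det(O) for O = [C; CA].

-12

CA = [[-6, -2]]
Observability matrix O = [C; CA] = [[3, -1], [-6, -2]]
det(O) = 3·(-2) - (-1)·(-6) = -6 - 6 = -12
Since det(O) ≠ 0, rank(O) = 2 and the system is completely observable.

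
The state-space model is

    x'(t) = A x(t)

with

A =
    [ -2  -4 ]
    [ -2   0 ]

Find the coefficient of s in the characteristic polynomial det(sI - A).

2

For a 2×2 matrix, det(sI - A) = s^2 - (tr A)s + det A.
tr A = -2, det A = -8.
So p(s) = s^2 + 2s - 8.
The coefficient of s is 2.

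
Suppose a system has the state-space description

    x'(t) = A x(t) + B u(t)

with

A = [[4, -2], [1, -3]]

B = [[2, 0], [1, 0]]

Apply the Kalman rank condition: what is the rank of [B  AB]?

AB = [[6, 0], [-1, 0]]
Controllability matrix C = [B  AB] = [[2, 0, 6, 0], [1, 0, -1, 0]]
Take the 2×2 submatrix of C formed by columns 1, 3: [[2, 6], [1, -1]]. Its determinant is 2·(-1) - 6·1 = -2 - 6 = -8 ≠ 0.
So rank(C) ≥ 2; since C has 2 rows, rank(C) = 2.
rank(C) = 2 = n, so the pair (A, B) is completely controllable.

2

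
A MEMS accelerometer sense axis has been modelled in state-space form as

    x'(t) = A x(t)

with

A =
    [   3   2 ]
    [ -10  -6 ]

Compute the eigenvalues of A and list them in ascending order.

-2, -1

det(sI - A) = s^2 - (tr A)s + det A, with tr A = 3 + (-6) = -3 and det A = 3·(-6) - 2·(-10) = -18 - (-20) = 2.
So p(s) = det(sI - A) = s^2 + 3s + 2.
Factor s^2 + 3s + 2: two numbers with sum -3 and product 2 are -1 and -2, so s^2 + 3s + 2 = (s + 1)(s + 2).
Hence p(s) = (s + 1) (s + 2), with roots -2, -1.
All eigenvalues have negative real part, so the system is asymptotically stable.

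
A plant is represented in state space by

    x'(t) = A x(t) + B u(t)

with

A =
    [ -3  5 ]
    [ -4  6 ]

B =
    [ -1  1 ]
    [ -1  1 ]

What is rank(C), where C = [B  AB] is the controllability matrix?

AB = [[-2, 2], [-2, 2]]
Controllability matrix C = [B  AB] = [[-1, 1, -2, 2], [-1, 1, -2, 2]]
Every column of C is a scalar multiple of column 1 = [-1, -1] (multipliers 1, -1, 2, -2), so the columns span a one-dimensional space.
C ≠ 0, hence rank(C) = 1.
rank(C) = 1 < n = 2, so the pair (A, B) is not completely controllable.

1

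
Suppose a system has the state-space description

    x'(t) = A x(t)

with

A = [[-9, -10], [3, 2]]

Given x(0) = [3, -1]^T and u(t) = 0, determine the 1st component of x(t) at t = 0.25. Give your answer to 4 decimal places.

0.5812

det(sI - A) = s^2 - (tr A)s + det A, with tr A = (-9) + 2 = -7 and det A = (-9)·2 - (-10)·3 = -18 - (-30) = 12.
So p(s) = det(sI - A) = s^2 + 7s + 12.
Factor s^2 + 7s + 12: two numbers with sum -7 and product 12 are -3 and -4, so s^2 + 7s + 12 = (s + 3)(s + 4).
Hence p(s) = (s + 3) (s + 4), with roots -4, -3.
The eigenvalues -4, -3 are distinct and real, so A is diagonalisable and x(t) = e^{At} x(0) = V diag(e^{λ_i t}) V^{-1} x(0), where the columns of V are the eigenvectors.
λ = -4: A - (-4)I = [[-5, -10], [3, 6]]. Row 1 gives (-5)·v1 + (-10)·v2 = 0, so take v_1 = [2, -1]^T.
λ = -3: A - (-3)I = [[-6, -10], [3, 5]]. Row 1 gives (-6)·v1 + (-10)·v2 = 0, so take v_2 = [5, -3]^T.
V = [v_1 v_2] = [[2, 5], [-1, -3]] has det V = -1, so V^{-1} = adj(V)/det V = [[3, 5], [-1, -2]].
Modal coordinates z(0) = V^{-1} x(0): 3·3 + 5·(-1) = 4; (-1)·3 + (-2)·(-1) = -1; so z(0) = [4, -1]^T.
x_1(t) = Σ_i (v_i)_1 · z_i(0) · e^{λ_i t} (row 1 of V times the modal terms).
x_1(0.25) = 2·4·e^{-4·0.25} + 5·(-1)·e^{-3·0.25} = 8·0.367879 + (-5)·0.472367 = 0.5812.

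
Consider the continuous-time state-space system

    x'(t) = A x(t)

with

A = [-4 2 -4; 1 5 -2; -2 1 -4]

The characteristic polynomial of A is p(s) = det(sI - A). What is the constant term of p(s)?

Expand det(sI - A) for the 3×3 matrix.
p(s) = s^3 + 3s^2 - 32s - 44.
(Check: constant term = det(-A) = (-1)^3 det A = -44; coefficient of s^2 = -tr A = 3.)
The constant term is -44.

-44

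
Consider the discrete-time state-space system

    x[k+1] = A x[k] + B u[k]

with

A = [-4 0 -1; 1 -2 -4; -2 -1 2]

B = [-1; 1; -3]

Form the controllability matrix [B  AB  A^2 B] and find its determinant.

-212

AB = [[7], [9], [-5]]
A^2B = [[-23], [9], [-33]]
Controllability matrix C = [B  AB  A^2B] = [[-1, 7, -23], [1, 9, 9], [-3, -5, -33]]
Expanding along the first row, det(C) = (-1)·(9·(-33) - 9·(-5)) - 7·(1·(-33) - 9·(-3)) + (-23)·(1·(-5) - 9·(-3)) = (-1)·(-252) - 7·(-6) + (-23)·22 = -212
Since det(C) ≠ 0, rank(C) = 3 and the system is completely controllable.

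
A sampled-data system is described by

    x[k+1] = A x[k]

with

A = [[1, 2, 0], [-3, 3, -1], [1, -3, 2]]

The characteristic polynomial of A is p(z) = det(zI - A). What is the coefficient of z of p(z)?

14

Expand det(zI - A) for the 3×3 matrix.
p(z) = z^3 - 6z^2 + 14z - 13.
(Check: constant term = det(-A) = (-1)^3 det A = -13; coefficient of z^2 = -tr A = -6.)
The coefficient of z is 14.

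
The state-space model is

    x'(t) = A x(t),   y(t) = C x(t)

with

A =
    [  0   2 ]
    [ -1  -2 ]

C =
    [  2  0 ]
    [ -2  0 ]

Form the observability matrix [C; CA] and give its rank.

2

CA = [[0, 4], [0, -4]]
Observability matrix O = [C; CA] = [[2, 0], [-2, 0], [0, 4], [0, -4]]
Take the 2×2 submatrix of O formed by rows 1, 3: [[2, 0], [0, 4]]. Its determinant is 2·4 - 0·0 = 8 - 0 = 8 ≠ 0.
So rank(O) ≥ 2; since O has 2 columns, rank(O) = 2.
rank(O) = 2 = n, so the pair (A, C) is completely observable.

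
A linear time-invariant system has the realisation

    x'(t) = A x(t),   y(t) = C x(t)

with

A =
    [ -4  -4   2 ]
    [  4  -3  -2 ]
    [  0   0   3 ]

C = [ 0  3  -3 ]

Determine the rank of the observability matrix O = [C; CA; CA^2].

3

CA = [[12, -9, -15]]
CA^2 = [[-84, -21, -3]]
Observability matrix O = [C; CA; CA^2] = [[0, 3, -3], [12, -9, -15], [-84, -21, -3]]
det(O) = 0·((-9)·(-3) - (-15)·(-21)) - 3·(12·(-3) - (-15)·(-84)) + (-3)·(12·(-21) - (-9)·(-84)) = 0·(-288) - 3·(-1296) + (-3)·(-1008) = 6912 ≠ 0, so rank(O) = 3.
rank(O) = 3 = n, so the pair (A, C) is completely observable.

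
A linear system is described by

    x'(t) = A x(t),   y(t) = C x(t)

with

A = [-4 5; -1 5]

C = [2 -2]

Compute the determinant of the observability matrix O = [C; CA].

CA = [[-6, 0]]
Observability matrix O = [C; CA] = [[2, -2], [-6, 0]]
det(O) = 2·0 - (-2)·(-6) = 0 - 12 = -12
Since det(O) ≠ 0, rank(O) = 2 and the system is completely observable.

-12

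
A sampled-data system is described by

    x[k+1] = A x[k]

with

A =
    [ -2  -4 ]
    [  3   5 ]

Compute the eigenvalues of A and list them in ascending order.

det(zI - A) = z^2 - (tr A)z + det A, with tr A = (-2) + 5 = 3 and det A = (-2)·5 - (-4)·3 = -10 - (-12) = 2.
So p(z) = det(zI - A) = z^2 - 3z + 2.
Factor z^2 - 3z + 2: two numbers with sum 3 and product 2 are 2 and 1, so z^2 - 3z + 2 = (z - 2)(z - 1).
Hence p(z) = (z - 2) (z - 1), with roots 1, 2.

1, 2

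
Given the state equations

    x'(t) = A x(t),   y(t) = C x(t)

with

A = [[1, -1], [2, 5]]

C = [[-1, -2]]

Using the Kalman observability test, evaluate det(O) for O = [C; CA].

CA = [[-5, -9]]
Observability matrix O = [C; CA] = [[-1, -2], [-5, -9]]
det(O) = (-1)·(-9) - (-2)·(-5) = 9 - 10 = -1
Since det(O) ≠ 0, rank(O) = 2 and the system is completely observable.

-1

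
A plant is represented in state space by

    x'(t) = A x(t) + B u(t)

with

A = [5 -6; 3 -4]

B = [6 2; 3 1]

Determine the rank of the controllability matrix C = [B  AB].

AB = [[12, 4], [6, 2]]
Controllability matrix C = [B  AB] = [[6, 2, 12, 4], [3, 1, 6, 2]]
Every column of C is a scalar multiple of column 1 = [6, 3] (multipliers 1, 1/3, 2, 2/3), so the columns span a one-dimensional space.
C ≠ 0, hence rank(C) = 1.
rank(C) = 1 < n = 2, so the pair (A, B) is not completely controllable.

1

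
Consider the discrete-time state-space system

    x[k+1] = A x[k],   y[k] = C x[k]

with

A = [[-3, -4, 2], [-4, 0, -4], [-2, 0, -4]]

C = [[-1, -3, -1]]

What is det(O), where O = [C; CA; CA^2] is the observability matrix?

CA = [[17, 4, 14]]
CA^2 = [[-95, -68, -38]]
Observability matrix O = [C; CA; CA^2] = [[-1, -3, -1], [17, 4, 14], [-95, -68, -38]]
Expanding along the first row, det(O) = (-1)·(4·(-38) - 14·(-68)) - (-3)·(17·(-38) - 14·(-95)) + (-1)·(17·(-68) - 4·(-95)) = (-1)·800 - (-3)·684 + (-1)·(-776) = 2028
Since det(O) ≠ 0, rank(O) = 3 and the system is completely observable.

2028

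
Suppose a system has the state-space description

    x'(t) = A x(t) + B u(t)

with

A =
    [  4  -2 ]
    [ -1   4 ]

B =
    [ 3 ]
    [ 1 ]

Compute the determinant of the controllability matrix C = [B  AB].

-7

AB = [[10], [1]]
Controllability matrix C = [B  AB] = [[3, 10], [1, 1]]
det(C) = 3·1 - 10·1 = 3 - 10 = -7
Since det(C) ≠ 0, rank(C) = 2 and the system is completely controllable.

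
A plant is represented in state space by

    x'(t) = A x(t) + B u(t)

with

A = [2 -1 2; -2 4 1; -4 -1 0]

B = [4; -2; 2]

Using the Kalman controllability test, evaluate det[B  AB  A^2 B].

AB = [[14], [-14], [-14]]
A^2B = [[14], [-98], [-42]]
Controllability matrix C = [B  AB  A^2B] = [[4, 14, 14], [-2, -14, -98], [2, -14, -42]]
Expanding along the first row, det(C) = 4·((-14)·(-42) - (-98)·(-14)) - 14·((-2)·(-42) - (-98)·2) + 14·((-2)·(-14) - (-14)·2) = 4·(-784) - 14·280 + 14·56 = -6272
Since det(C) ≠ 0, rank(C) = 3 and the system is completely controllable.

-6272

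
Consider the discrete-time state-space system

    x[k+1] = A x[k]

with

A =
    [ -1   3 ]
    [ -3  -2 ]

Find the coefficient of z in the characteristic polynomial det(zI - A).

3

For a 2×2 matrix, det(zI - A) = z^2 - (tr A)z + det A.
tr A = -3, det A = 11.
So p(z) = z^2 + 3z + 11.
The coefficient of z is 3.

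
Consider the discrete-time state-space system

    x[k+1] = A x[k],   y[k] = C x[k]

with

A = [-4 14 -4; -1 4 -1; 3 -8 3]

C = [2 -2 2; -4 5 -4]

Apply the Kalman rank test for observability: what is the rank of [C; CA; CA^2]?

2

CA = [[0, 4, 0], [-1, -4, -1]]
CA^2 = [[-4, 16, -4], [5, -22, 5]]
Observability matrix O = [C; CA; CA^2] = [[2, -2, 2], [-4, 5, -4], [0, 4, 0], [-1, -4, -1], [-4, 16, -4], [5, -22, 5]]
The columns c1, c2, c3 of O are linearly dependent: -c1 + c3 = 0 (check each entry), so rank(O) ≤ 2.
The 2×2 minor from rows 1, 2, columns 1, 2 is 2·5 - (-2)·(-4) = 10 - 8 = 2 ≠ 0, so rank(O) = 2.
rank(O) = 2 < n = 3, so the pair (A, C) is not completely observable.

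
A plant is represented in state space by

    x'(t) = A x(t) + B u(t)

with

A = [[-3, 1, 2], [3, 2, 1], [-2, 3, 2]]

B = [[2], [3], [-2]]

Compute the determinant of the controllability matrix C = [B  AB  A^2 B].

AB = [[-7], [10], [1]]
A^2B = [[33], [0], [46]]
Controllability matrix C = [B  AB  A^2B] = [[2, -7, 33], [3, 10, 0], [-2, 1, 46]]
Expanding along the first row, det(C) = 2·(10·46 - 0·1) - (-7)·(3·46 - 0·(-2)) + 33·(3·1 - 10·(-2)) = 2·460 - (-7)·138 + 33·23 = 2645
Since det(C) ≠ 0, rank(C) = 3 and the system is completely controllable.

2645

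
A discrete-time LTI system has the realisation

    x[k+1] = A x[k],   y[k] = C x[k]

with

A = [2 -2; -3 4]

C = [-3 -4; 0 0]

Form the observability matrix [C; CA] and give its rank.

2

CA = [[6, -10], [0, 0]]
Observability matrix O = [C; CA] = [[-3, -4], [0, 0], [6, -10], [0, 0]]
Take the 2×2 submatrix of O formed by rows 1, 3: [[-3, -4], [6, -10]]. Its determinant is (-3)·(-10) - (-4)·6 = 30 - (-24) = 54 ≠ 0.
So rank(O) ≥ 2; since O has 2 columns, rank(O) = 2.
rank(O) = 2 = n, so the pair (A, C) is completely observable.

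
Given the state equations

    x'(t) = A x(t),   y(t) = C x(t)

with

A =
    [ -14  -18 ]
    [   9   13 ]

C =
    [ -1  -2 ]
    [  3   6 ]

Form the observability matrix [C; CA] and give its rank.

1

CA = [[-4, -8], [12, 24]]
Observability matrix O = [C; CA] = [[-1, -2], [3, 6], [-4, -8], [12, 24]]
Every row of O is a scalar multiple of row 1 = [-1, -2] (multipliers 1, -3, 4, -12), so the rows span a one-dimensional space.
O ≠ 0, hence rank(O) = 1.
rank(O) = 1 < n = 2, so the pair (A, C) is not completely observable.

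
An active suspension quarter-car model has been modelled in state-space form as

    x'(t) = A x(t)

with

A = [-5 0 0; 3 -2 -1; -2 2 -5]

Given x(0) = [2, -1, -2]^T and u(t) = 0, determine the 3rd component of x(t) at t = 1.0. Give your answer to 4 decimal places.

0.0762

det(sI - A) = s^3 - (tr A)s^2 + (M11 + M22 + M33)s - det A, where Mii is the 2×2 principal minor of A obtained by deleting row i and column i.
tr A = (-5) + (-2) + (-5) = -12; M11 = (-2)·(-5) - (-1)·2 = 10 - (-2) = 12; M22 = (-5)·(-5) - 0·(-2) = 25 - 0 = 25; M33 = (-5)·(-2) - 0·3 = 10 - 0 = 10; sum of minors = 47.
det A = (-5)·((-2)·(-5) - (-1)·2) - 0·(3·(-5) - (-1)·(-2)) + 0·(3·2 - (-2)·(-2)) = (-5)·12 - 0·(-17) + 0·2 = -60.
So p(s) = det(sI - A) = s^3 + 12s^2 + 47s + 60.
Rational-root test: any integer root divides 60. Testing small divisors, s = -3 works: p(-3) = -27 + 108 + (-141) + 60 = 0, so (s + 3) is a factor.
Dividing, p(s) = (s + 3)(s^2 + 9s + 20).
Factor s^2 + 9s + 20: two numbers with sum -9 and product 20 are -4 and -5, so s^2 + 9s + 20 = (s + 4)(s + 5).
Hence p(s) = (s + 3) (s + 4) (s + 5), with roots -5, -4, -3.
The eigenvalues -5, -4, -3 are distinct and real, so A is diagonalisable and x(t) = e^{At} x(0) = V diag(e^{λ_i t}) V^{-1} x(0), where the columns of V are the eigenvectors.
λ = -5: A - (-5)I = [[0, 0, 0], [3, 3, -1], [-2, 2, 0]]. v must be orthogonal to every row; (row 2) × (row 3) = [2, 2, 12], so take v_1 = [1, 1, 6]^T.
λ = -4: A - (-4)I = [[-1, 0, 0], [3, 2, -1], [-2, 2, -1]]. v must be orthogonal to every row; (row 1) × (row 2) = [0, -1, -2], so take v_2 = [0, 1, 2]^T.
λ = -3: A - (-3)I = [[-2, 0, 0], [3, 1, -1], [-2, 2, -2]]. v must be orthogonal to every row; (row 1) × (row 2) = [0, -2, -2], so take v_3 = [0, -1, -1]^T.
V = [v_1 v_2 v_3] = [[1, 0, 0], [1, 1, -1], [6, 2, -1]] has det V = 1, so V^{-1} = adj(V)/det V = [[1, 0, 0], [-5, -1, 1], [-4, -2, 1]].
Modal coordinates z(0) = V^{-1} x(0): 1·2 + 0·(-1) + 0·(-2) = 2; (-5)·2 + (-1)·(-1) + 1·(-2) = -11; (-4)·2 + (-2)·(-1) + 1·(-2) = -8; so z(0) = [2, -11, -8]^T.
x_3(t) = Σ_i (v_i)_3 · z_i(0) · e^{λ_i t} (row 3 of V times the modal terms).
x_3(1.0) = 6·2·e^{-5·1.0} + 2·(-11)·e^{-4·1.0} + (-1)·(-8)·e^{-3·1.0} = 12·0.006738 + (-22)·0.018316 + 8·0.049787 = 0.0762.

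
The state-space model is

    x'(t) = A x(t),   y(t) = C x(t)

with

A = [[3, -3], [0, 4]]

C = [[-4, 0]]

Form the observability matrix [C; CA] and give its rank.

CA = [[-12, 12]]
Observability matrix O = [C; CA] = [[-4, 0], [-12, 12]]
det(O) = (-4)·12 - 0·(-12) = -48 - 0 = -48 ≠ 0, so rank(O) = 2.
rank(O) = 2 = n, so the pair (A, C) is completely observable.

2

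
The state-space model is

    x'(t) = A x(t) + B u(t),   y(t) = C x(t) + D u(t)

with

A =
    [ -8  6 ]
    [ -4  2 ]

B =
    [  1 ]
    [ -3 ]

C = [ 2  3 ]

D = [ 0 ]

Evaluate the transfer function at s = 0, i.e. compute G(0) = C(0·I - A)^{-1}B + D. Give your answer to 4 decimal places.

-15.5000

G(0) = C(-A)^{-1}B + D = -C A^{-1} B + D.
det A = 8, so A^{-1} = (1/8)·adj(A) = [[1/4, -3/4], [1/2, -1]]
A^{-1} B = [5/2, 7/2]^T
C A^{-1} B = 31/2
G(0) = D - C A^{-1} B = 0 - (31/2) = -31/2 ≈ -15.5000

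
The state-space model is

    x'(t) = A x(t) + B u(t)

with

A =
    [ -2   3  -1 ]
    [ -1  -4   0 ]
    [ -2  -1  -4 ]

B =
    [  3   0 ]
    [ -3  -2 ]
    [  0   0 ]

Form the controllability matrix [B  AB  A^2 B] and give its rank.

AB = [[-15, -6], [9, 8], [-3, 2]]
A^2B = [[60, 34], [-21, -26], [33, -4]]
Controllability matrix C = [B  AB  A^2B] = [[3, 0, -15, -6, 60, 34], [-3, -2, 9, 8, -21, -26], [0, 0, -3, 2, 33, -4]]
Take the 3×3 submatrix of C formed by columns 1, 2, 3: [[3, 0, -15], [-3, -2, 9], [0, 0, -3]]. Its determinant is 3·((-2)·(-3) - 9·0) - 0·((-3)·(-3) - 9·0) + (-15)·((-3)·0 - (-2)·0) = 3·6 - 0·9 + (-15)·0 = 18 ≠ 0.
So rank(C) ≥ 3; since C has 3 rows, rank(C) = 3.
rank(C) = 3 = n, so the pair (A, B) is completely controllable.

3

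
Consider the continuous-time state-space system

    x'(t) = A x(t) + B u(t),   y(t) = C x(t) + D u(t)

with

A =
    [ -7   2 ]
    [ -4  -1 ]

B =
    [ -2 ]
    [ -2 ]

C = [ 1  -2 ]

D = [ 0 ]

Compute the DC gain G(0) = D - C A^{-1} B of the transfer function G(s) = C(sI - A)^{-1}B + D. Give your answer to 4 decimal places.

0.4000

G(0) = C(-A)^{-1}B + D = -C A^{-1} B + D.
det A = 15, so A^{-1} = (1/15)·adj(A) = [[-1/15, -2/15], [4/15, -7/15]]
A^{-1} B = [2/5, 2/5]^T
C A^{-1} B = -2/5
G(0) = D - C A^{-1} B = 0 - (-2/5) = 2/5 ≈ 0.4000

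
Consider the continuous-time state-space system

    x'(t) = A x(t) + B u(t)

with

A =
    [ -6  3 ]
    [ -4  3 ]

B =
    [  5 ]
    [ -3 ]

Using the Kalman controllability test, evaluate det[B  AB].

-262

AB = [[-39], [-29]]
Controllability matrix C = [B  AB] = [[5, -39], [-3, -29]]
det(C) = 5·(-29) - (-39)·(-3) = -145 - 117 = -262
Since det(C) ≠ 0, rank(C) = 2 and the system is completely controllable.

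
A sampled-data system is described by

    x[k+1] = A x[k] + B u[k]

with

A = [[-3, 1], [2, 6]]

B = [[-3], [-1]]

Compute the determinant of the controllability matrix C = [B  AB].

44

AB = [[8], [-12]]
Controllability matrix C = [B  AB] = [[-3, 8], [-1, -12]]
det(C) = (-3)·(-12) - 8·(-1) = 36 - (-8) = 44
Since det(C) ≠ 0, rank(C) = 2 and the system is completely controllable.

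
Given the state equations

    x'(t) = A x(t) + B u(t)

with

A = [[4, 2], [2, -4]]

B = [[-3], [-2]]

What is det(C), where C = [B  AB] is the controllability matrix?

-38

AB = [[-16], [2]]
Controllability matrix C = [B  AB] = [[-3, -16], [-2, 2]]
det(C) = (-3)·2 - (-16)·(-2) = -6 - 32 = -38
Since det(C) ≠ 0, rank(C) = 2 and the system is completely controllable.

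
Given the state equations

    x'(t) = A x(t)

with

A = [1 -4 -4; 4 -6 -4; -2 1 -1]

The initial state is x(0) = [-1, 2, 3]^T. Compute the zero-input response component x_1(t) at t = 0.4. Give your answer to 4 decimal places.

-4.7307

det(sI - A) = s^3 - (tr A)s^2 + (M11 + M22 + M33)s - det A, where Mii is the 2×2 principal minor of A obtained by deleting row i and column i.
tr A = 1 + (-6) + (-1) = -6; M11 = (-6)·(-1) - (-4)·1 = 6 - (-4) = 10; M22 = 1·(-1) - (-4)·(-2) = -1 - 8 = -9; M33 = 1·(-6) - (-4)·4 = -6 - (-16) = 10; sum of minors = 11.
det A = 1·((-6)·(-1) - (-4)·1) - (-4)·(4·(-1) - (-4)·(-2)) + (-4)·(4·1 - (-6)·(-2)) = 1·10 - (-4)·(-12) + (-4)·(-8) = -6.
So p(s) = det(sI - A) = s^3 + 6s^2 + 11s + 6.
Rational-root test: any integer root divides 6. Testing small divisors, s = -1 works: p(-1) = -1 + 6 + (-11) + 6 = 0, so (s + 1) is a factor.
Dividing, p(s) = (s + 1)(s^2 + 5s + 6).
Factor s^2 + 5s + 6: two numbers with sum -5 and product 6 are -2 and -3, so s^2 + 5s + 6 = (s + 2)(s + 3).
Hence p(s) = (s + 1) (s + 2) (s + 3), with roots -3, -2, -1.
The eigenvalues -3, -2, -1 are distinct and real, so A is diagonalisable and x(t) = e^{At} x(0) = V diag(e^{λ_i t}) V^{-1} x(0), where the columns of V are the eigenvectors.
λ = -3: A - (-3)I = [[4, -4, -4], [4, -3, -4], [-2, 1, 2]]. v must be orthogonal to every row; (row 1) × (row 2) = [4, 0, 4], so take v_1 = [1, 0, 1]^T.
λ = -2: A - (-2)I = [[3, -4, -4], [4, -4, -4], [-2, 1, 1]]. v must be orthogonal to every row; (row 1) × (row 2) = [0, -4, 4], so take v_2 = [0, 1, -1]^T.
λ = -1: A - (-1)I = [[2, -4, -4], [4, -5, -4], [-2, 1, 0]]. v must be orthogonal to every row; (row 1) × (row 2) = [-4, -8, 6], so take v_3 = [-2, -4, 3]^T.
V = [v_1 v_2 v_3] = [[1, 0, -2], [0, 1, -4], [1, -1, 3]] has det V = 1, so V^{-1} = adj(V)/det V = [[-1, 2, 2], [-4, 5, 4], [-1, 1, 1]].
Modal coordinates z(0) = V^{-1} x(0): (-1)·(-1) + 2·2 + 2·3 = 11; (-4)·(-1) + 5·2 + 4·3 = 26; (-1)·(-1) + 1·2 + 1·3 = 6; so z(0) = [11, 26, 6]^T.
x_1(t) = Σ_i (v_i)_1 · z_i(0) · e^{λ_i t} (row 1 of V times the modal terms).
x_1(0.4) = 1·11·e^{-3·0.4} + 0·26·e^{-2·0.4} + (-2)·6·e^{-1·0.4} = 11·0.301194 + 0·0.449329 + (-12)·0.670320 = -4.7307.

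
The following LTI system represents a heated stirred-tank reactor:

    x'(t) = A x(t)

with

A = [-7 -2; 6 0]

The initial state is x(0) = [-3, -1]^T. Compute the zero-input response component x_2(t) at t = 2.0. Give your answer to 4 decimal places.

-0.0475

det(sI - A) = s^2 - (tr A)s + det A, with tr A = (-7) + 0 = -7 and det A = (-7)·0 - (-2)·6 = 0 - (-12) = 12.
So p(s) = det(sI - A) = s^2 + 7s + 12.
Factor s^2 + 7s + 12: two numbers with sum -7 and product 12 are -3 and -4, so s^2 + 7s + 12 = (s + 3)(s + 4).
Hence p(s) = (s + 3) (s + 4), with roots -4, -3.
The eigenvalues -4, -3 are distinct and real, so A is diagonalisable and x(t) = e^{At} x(0) = V diag(e^{λ_i t}) V^{-1} x(0), where the columns of V are the eigenvectors.
λ = -4: A - (-4)I = [[-3, -2], [6, 4]]. Row 1 gives (-3)·v1 + (-2)·v2 = 0, so take v_1 = [2, -3]^T.
λ = -3: A - (-3)I = [[-4, -2], [6, 3]]. Row 1 gives (-4)·v1 + (-2)·v2 = 0, so take v_2 = [-1, 2]^T.
V = [v_1 v_2] = [[2, -1], [-3, 2]] has det V = 1, so V^{-1} = adj(V)/det V = [[2, 1], [3, 2]].
Modal coordinates z(0) = V^{-1} x(0): 2·(-3) + 1·(-1) = -7; 3·(-3) + 2·(-1) = -11; so z(0) = [-7, -11]^T.
x_2(t) = Σ_i (v_i)_2 · z_i(0) · e^{λ_i t} (row 2 of V times the modal terms).
x_2(2.0) = (-3)·(-7)·e^{-4·2.0} + 2·(-11)·e^{-3·2.0} = 21·0.000335 + (-22)·0.002479 = -0.0475.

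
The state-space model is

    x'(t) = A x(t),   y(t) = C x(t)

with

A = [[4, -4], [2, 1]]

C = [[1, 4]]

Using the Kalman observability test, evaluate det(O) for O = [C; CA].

CA = [[12, 0]]
Observability matrix O = [C; CA] = [[1, 4], [12, 0]]
det(O) = 1·0 - 4·12 = 0 - 48 = -48
Since det(O) ≠ 0, rank(O) = 2 and the system is completely observable.

-48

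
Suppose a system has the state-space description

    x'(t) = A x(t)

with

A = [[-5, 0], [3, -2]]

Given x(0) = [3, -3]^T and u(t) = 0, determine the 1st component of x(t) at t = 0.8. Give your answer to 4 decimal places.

det(sI - A) = s^2 - (tr A)s + det A, with tr A = (-5) + (-2) = -7 and det A = (-5)·(-2) - 0·3 = 10 - 0 = 10.
So p(s) = det(sI - A) = s^2 + 7s + 10.
Factor s^2 + 7s + 10: two numbers with sum -7 and product 10 are -2 and -5, so s^2 + 7s + 10 = (s + 2)(s + 5).
Hence p(s) = (s + 2) (s + 5), with roots -5, -2.
The eigenvalues -5, -2 are distinct and real, so A is diagonalisable and x(t) = e^{At} x(0) = V diag(e^{λ_i t}) V^{-1} x(0), where the columns of V are the eigenvectors.
λ = -5: A - (-5)I = [[0, 0], [3, 3]]. Row 2 gives 3·v1 + 3·v2 = 0, so take v_1 = [1, -1]^T.
λ = -2: A - (-2)I = [[-3, 0], [3, 0]]. Row 1 gives (-3)·v1 + 0·v2 = 0, so take v_2 = [0, 1]^T.
V = [v_1 v_2] = [[1, 0], [-1, 1]] has det V = 1, so V^{-1} = adj(V)/det V = [[1, 0], [1, 1]].
Modal coordinates z(0) = V^{-1} x(0): 1·3 + 0·(-3) = 3; 1·3 + 1·(-3) = 0; so z(0) = [3, 0]^T.
x_1(t) = Σ_i (v_i)_1 · z_i(0) · e^{λ_i t} (row 1 of V times the modal terms).
x_1(0.8) = 1·3·e^{-5·0.8} + 0·0·e^{-2·0.8} = 3·0.018316 + 0·0.201897 = 0.0549.

0.0549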